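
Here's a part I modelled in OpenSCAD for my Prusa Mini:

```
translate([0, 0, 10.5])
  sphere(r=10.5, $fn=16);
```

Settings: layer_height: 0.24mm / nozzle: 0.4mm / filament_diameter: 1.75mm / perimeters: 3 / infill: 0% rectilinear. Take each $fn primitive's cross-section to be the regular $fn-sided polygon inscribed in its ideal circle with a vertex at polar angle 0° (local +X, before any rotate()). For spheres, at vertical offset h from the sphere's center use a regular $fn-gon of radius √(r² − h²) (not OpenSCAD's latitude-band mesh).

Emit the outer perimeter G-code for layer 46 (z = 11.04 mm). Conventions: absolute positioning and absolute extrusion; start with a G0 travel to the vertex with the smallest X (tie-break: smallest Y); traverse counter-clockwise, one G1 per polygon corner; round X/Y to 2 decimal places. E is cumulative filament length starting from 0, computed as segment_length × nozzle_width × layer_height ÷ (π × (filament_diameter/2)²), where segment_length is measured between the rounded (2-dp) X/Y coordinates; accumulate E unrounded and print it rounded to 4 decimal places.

G0 X-10.49 Y0.00 Z11.04
G1 X-9.69 Y-4.01 E0.1632
G1 X-7.41 Y-7.41 E0.3266
G1 X-4.01 Y-9.69 E0.4900
G1 X0.00 Y-10.49 E0.6532
G1 X4.01 Y-9.69 E0.8164
G1 X7.41 Y-7.41 E0.9798
G1 X9.69 Y-4.01 E1.1432
G1 X10.49 Y0.00 E1.3064
G1 X9.69 Y4.01 E1.4696
G1 X7.41 Y7.41 E1.6330
G1 X4.01 Y9.69 E1.7963
G1 X0.00 Y10.49 E1.9595
G1 X-4.01 Y9.69 E2.1227
G1 X-7.41 Y7.41 E2.2861
G1 X-9.69 Y4.01 E2.4495
G1 X-10.49 Y0.00 E2.6127

At z = 11.04 mm: the r=10.5 sphere slices to a regular 16-gon of circumradius 10.486 (√(r²−h²) with h=0.54 from center). The outline is a single polygon with 16 vertices. Extrusion per mm of travel: 0.4 × 0.24 / (π × 0.875²) = 0.039912. Accumulating E over each segment gives final E = 2.6127.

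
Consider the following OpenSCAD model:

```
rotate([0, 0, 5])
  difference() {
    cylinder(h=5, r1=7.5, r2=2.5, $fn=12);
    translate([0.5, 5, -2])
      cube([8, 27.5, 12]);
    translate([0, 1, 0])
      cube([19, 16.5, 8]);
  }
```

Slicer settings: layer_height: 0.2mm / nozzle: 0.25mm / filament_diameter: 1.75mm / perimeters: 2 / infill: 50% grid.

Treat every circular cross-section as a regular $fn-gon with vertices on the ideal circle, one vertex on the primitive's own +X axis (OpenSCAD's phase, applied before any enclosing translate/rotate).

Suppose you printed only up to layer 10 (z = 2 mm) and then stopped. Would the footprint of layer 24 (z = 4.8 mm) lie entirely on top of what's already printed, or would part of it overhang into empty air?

entirely on top

Compare the two slices. At z = 2: the cone: at t=0.400 of its height the radius interpolates to r₁+(r₂−r₁)t = 5.500, giving a regular 12-gon of that circumradius (area = (12/2)·5.500²·sin(360°/12) = 90.75 mm²); the cube at (0.5, 5) (footprint 8×27.5) is included at this height (area 220.00 mm²); the cube at (0, 1) (footprint 19×16.5) is included at this height (area 313.50 mm²); After the difference (first − rest): starting from the cone (90.75 mm²), the 8×27.5 cube at (0.5, 5) partially overlaps it — only the 0.25 mm² overlap (of its 220.00 mm²) is removed, clipping the outline; the 19×16.5 cube at (0, 1) partially overlaps it — only the 17.07 mm² overlap (of its 313.50 mm²) is removed, clipping the outline — area = 73.43 mm²; (rotated 5° about Z; rotation is an isometry so areas/perimeters/island counts are preserved). At z = 4.8: the cone contributes a regular 12-gon of circumradius 2.700 (interpolated between r1=7.5 and r2=2.5 at t=0.960) (area = (12/2)·2.700²·sin(360°/12) = 21.87 mm²); the 8×27.5 cube at (0.5, 5) contributes its full rectangle (area 220.00 mm²); the cube at (0, 1) (footprint 19×16.5) is included at this height (area 313.50 mm²); After the difference (first − rest): starting from the cone (21.87 mm²), the 8×27.5 cube at (0.5, 5) misses the remaining region (no effect); the 19×16.5 cube at (0, 1) partially overlaps it — only the 2.90 mm² overlap (of its 313.50 mm²) is removed, clipping the outline — area = 18.97 mm²; (rotated 5° about Z; rotation is an isometry so areas/perimeters/island counts are preserved). Checking containment: the cross-section at z = 4.8 is a subset of the cross-section at z = 2.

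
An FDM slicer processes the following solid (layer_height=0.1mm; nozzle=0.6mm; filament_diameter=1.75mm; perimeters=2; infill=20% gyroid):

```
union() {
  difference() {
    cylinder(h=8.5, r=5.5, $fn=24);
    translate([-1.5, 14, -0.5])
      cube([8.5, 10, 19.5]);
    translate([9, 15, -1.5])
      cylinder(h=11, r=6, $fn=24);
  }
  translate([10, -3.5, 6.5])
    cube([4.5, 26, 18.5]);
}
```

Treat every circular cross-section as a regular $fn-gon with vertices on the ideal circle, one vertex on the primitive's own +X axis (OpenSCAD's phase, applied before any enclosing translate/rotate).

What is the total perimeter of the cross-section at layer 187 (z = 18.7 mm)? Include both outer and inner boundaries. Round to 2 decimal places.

At z = 18.7 mm: the cylinder is absent (z outside [0, 8.5]); the 8.5×10 cube at (-1.5, 14) contributes its full rectangle (perimeter 37.00 mm); the cylinder at (9, 15) is not intersected at this z (z outside [-1.5, 9.5]); Subtracting the remaining from the first: the first operand is absent here, so nothing remains; the cube at (10, -3.5) (footprint 4.5×26) is included at this height (perimeter 61.00 mm); Taking the union: only the 4.5×26 cube at (10, -3.5) is present, so the union is just that shape — boundary = 61.00 mm. Overall, the cross-section is a single solid region. Total boundary length (outer) = 61.00 mm.

61.00 mm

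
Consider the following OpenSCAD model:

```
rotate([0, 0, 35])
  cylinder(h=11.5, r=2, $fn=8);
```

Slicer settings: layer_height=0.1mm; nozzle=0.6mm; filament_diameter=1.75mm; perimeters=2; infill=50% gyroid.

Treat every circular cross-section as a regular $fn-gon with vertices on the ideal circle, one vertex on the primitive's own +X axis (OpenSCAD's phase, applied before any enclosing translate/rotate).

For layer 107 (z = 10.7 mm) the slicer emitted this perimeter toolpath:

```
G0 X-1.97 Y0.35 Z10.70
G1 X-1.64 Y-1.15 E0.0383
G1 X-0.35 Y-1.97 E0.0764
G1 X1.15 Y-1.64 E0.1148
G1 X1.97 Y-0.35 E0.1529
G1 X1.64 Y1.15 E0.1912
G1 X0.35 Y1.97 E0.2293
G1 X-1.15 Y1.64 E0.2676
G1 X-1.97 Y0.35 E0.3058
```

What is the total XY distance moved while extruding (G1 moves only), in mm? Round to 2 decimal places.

12.26 mm

Sum the Euclidean lengths of each G1 segment: total = 12.26 mm.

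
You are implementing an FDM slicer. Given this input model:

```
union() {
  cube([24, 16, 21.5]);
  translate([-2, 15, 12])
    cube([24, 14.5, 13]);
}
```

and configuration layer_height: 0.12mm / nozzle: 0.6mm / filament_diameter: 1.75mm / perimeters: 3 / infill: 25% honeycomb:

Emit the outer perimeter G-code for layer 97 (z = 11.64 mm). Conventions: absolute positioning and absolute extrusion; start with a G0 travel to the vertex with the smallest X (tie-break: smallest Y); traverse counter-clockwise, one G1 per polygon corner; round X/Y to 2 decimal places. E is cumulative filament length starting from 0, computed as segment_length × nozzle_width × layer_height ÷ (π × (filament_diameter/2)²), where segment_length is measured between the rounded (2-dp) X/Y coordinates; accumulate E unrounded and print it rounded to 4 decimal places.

At z = 11.64 mm: the 24×16 cube contributes its full rectangle; the cube at (-2, 15) is absent (z outside [12, 25]); Combining (union): only the 24×16 cube is present, so the union is just that shape — 1 connected region. The outline is a single polygon with 4 vertices. Extrusion per mm of travel: 0.6 × 0.12 / (π × 0.875²) = 0.029934. Accumulating E over each segment gives final E = 2.3947.

G0 X0.00 Y0.00 Z11.64
G1 X24.00 Y0.00 E0.7184
G1 X24.00 Y16.00 E1.1974
G1 X0.00 Y16.00 E1.9158
G1 X0.00 Y0.00 E2.3947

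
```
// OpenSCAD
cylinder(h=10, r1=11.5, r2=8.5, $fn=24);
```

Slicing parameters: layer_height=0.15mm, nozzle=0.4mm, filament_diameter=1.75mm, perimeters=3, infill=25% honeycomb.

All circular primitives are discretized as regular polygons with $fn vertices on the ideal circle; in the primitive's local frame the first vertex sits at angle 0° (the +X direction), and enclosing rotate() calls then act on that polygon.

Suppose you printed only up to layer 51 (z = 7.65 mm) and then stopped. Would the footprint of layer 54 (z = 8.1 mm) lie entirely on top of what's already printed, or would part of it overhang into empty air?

entirely on top

Compare the two slices. At z = 7.65: the cone (r1=11.5→r2=8.5) has section circumradius 9.205 here — a regular 24-gon (area = (24/2)·9.205²·sin(360°/24) = 263.16 mm²). At z = 8.1: the cone (r1=11.5→r2=8.5) has section circumradius 9.070 here — a regular 24-gon (area = (24/2)·9.070²·sin(360°/24) = 255.50 mm²). Checking containment: the cross-section at z = 8.1 is a subset of the cross-section at z = 7.65.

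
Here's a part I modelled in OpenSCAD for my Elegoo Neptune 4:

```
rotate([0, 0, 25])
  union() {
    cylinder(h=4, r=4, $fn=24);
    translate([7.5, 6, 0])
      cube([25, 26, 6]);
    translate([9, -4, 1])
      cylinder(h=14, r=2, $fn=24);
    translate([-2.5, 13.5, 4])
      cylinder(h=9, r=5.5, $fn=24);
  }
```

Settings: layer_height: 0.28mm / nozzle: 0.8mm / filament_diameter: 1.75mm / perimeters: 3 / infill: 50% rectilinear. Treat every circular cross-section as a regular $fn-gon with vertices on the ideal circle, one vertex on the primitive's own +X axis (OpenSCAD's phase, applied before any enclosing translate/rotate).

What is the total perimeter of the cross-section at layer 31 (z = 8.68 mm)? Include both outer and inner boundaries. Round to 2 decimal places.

At z = 8.68 mm: the cylinder does not reach this height (z outside [0, 4]); the cube at (7.5, 6) is not intersected at this z (z outside [0, 6]); the r=2 cylinder at (9, -4) contributes a regular 24-gon of circumradius 2 (perimeter = 2·24·2.000·sin(180°/24) = 12.53 mm); the r=5.5 cylinder at (-2.5, 13.5) contributes a regular 24-gon of circumradius 5.5 (perimeter = 2·24·5.500·sin(180°/24) = 34.46 mm); Merging all regions: the 2 present regions are separate (no shared area or edge), so areas and boundary lengths simply add and each stays a separate island — boundary = 46.99 mm; (whole slice rotated 25° about Z — lengths, areas and connectivity unchanged). Overall, the cross-section has 2 separate islands. Total boundary length (outer) = 46.99 mm.

46.99 mm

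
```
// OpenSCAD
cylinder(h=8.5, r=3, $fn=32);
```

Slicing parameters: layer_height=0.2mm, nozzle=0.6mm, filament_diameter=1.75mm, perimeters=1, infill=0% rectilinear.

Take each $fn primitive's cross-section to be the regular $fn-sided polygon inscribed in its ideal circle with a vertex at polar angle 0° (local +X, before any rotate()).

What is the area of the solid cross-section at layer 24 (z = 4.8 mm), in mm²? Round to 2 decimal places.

At z = 4.8 mm: the r=3 cylinder gives a regular 32-gon of circumradius 3 (constant along its height) (area = (32/2)·3.000²·sin(360°/32) = 28.09 mm²). Overall, the cross-section is a single solid region. Net area = 28.09 mm².

28.09 mm²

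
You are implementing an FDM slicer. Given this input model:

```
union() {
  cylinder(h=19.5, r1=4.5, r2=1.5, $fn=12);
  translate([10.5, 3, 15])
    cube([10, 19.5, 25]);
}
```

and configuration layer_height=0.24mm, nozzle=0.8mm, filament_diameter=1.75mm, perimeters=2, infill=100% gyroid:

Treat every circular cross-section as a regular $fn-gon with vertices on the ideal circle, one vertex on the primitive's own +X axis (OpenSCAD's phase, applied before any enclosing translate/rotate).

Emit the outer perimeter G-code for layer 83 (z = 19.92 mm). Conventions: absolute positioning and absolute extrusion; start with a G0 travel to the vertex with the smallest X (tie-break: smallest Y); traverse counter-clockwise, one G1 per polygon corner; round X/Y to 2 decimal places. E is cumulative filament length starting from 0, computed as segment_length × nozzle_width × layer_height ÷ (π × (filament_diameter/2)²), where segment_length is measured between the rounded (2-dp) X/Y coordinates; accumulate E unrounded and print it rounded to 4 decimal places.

At z = 19.92 mm: the cone does not reach this height (z outside [0, 19.5]); the 10×19.5 cube at (10.5, 3) contributes its full rectangle; Merging all regions: only the 10×19.5 cube at (10.5, 3) is present, so the union is just that shape — 1 connected region. The outline is a single polygon with 4 vertices. Extrusion per mm of travel: 0.8 × 0.24 / (π × 0.875²) = 0.079824. Accumulating E over each segment gives final E = 4.7096.

G0 X10.50 Y3.00 Z19.92
G1 X20.50 Y3.00 E0.7982
G1 X20.50 Y22.50 E2.3548
G1 X10.50 Y22.50 E3.1531
G1 X10.50 Y3.00 E4.7096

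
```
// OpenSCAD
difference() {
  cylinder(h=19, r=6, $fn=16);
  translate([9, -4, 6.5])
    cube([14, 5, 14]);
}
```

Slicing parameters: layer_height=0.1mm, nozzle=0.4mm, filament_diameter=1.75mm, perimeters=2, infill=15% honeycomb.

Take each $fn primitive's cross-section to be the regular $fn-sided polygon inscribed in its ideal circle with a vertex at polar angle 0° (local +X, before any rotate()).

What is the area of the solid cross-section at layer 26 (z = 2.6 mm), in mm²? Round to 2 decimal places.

110.21 mm²

At z = 2.6 mm: the cylinder: section is a regular 16-gon, circumradius r=6 (area = (16/2)·6.000²·sin(360°/16) = 110.21 mm²); the cube at (9, -4) is absent (z outside [6.5, 20.5]); After the difference (first − rest): none of the subtracted shapes is present at this height, so the r=6 cylinder is unchanged — area = 110.21 mm². Overall, the cross-section is a single solid region. Net area = 110.21 mm².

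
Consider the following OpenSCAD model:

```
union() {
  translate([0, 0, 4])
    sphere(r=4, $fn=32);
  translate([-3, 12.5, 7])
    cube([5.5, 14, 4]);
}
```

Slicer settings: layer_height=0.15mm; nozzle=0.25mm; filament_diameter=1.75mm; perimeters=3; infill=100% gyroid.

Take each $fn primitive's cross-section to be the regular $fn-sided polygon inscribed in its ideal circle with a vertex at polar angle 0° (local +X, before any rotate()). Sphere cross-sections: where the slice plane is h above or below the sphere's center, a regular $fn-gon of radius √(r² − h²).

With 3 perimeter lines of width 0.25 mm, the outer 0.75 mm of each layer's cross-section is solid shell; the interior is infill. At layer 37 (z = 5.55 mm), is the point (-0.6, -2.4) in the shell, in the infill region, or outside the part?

At z = 5.55 mm: the sphere: section is a regular 32-gon, circumradius = √(r²−h²) = √(4²−1.55²) = 3.687; the cube at (-3, 12.5) is absent (z outside [7, 11]); Taking the union: only the r=4 sphere is present, so the union is just that shape — 1 connected region. Overall, the cross-section is a single solid region. The nearest boundary edge runs (-1.41, -3.41)→(-0.72, -3.62); distance from the point to it = 1.20 mm. The point is inside the cross-section and 1.20 mm from the nearest boundary — more than the 0.75 mm shell width (3 × 0.25), so it's in the infill interior.

infill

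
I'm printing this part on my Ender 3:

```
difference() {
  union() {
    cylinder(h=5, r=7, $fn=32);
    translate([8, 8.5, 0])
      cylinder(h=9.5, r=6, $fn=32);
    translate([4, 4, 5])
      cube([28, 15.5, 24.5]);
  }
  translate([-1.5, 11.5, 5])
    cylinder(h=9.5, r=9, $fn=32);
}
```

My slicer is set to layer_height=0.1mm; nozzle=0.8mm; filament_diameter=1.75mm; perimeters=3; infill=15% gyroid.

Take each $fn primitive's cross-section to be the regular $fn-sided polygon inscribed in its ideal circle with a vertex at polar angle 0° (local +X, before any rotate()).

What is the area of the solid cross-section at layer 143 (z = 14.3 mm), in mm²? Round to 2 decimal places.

At z = 14.3 mm: the cylinder is not intersected at this z (z outside [0, 5]); the cylinder at (8, 8.5) does not reach this height (z outside [0, 9.5]); the 28×15.5 cube at (4, 4) contributes its full rectangle (area 434.00 mm²); Merging all regions: only the 28×15.5 cube at (4, 4) is present, so the union is just that shape — area = 434.00 mm²; the r=9 cylinder at (-1.5, 11.5) contributes a regular 32-gon of circumradius 9 (area = (32/2)·9.000²·sin(360°/32) = 252.84 mm²); Subtracting the remaining from the first: starting from the result so far (434.00 mm²), the r=9 cylinder at (-1.5, 11.5) partially overlaps it — only the 34.32 mm² overlap (of its 252.84 mm²) is removed, clipping the outline — area = 399.68 mm². Overall, the cross-section is a single solid region. Net area = 399.68 mm².

399.68 mm²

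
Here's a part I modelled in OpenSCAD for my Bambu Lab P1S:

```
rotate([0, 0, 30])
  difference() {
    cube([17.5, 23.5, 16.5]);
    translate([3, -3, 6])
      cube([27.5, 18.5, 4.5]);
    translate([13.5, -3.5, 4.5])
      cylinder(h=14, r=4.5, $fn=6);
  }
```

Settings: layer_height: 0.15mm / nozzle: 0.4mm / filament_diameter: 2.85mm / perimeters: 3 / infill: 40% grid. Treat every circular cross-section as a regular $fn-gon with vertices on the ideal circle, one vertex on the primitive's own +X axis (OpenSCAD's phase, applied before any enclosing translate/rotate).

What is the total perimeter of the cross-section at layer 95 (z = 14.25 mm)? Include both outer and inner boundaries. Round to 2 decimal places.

82.46 mm

At z = 14.25 mm: the 17.5×23.5 cube contributes its full rectangle (perimeter 82.00 mm); the cube at (3, -3) does not reach this height (z outside [6, 10.5]); the r=4.5 cylinder at (13.5, -3.5) gives a regular 6-gon of circumradius 4.5 (constant along its height) (perimeter = 2·6·4.500·sin(180°/6) = 27.00 mm); After the difference (first − rest): starting from the 17.5×23.5 cube, the r=4.5 cylinder at (13.5, -3.5) partially overlaps it — only the 1.88 mm² overlap (of its 52.61 mm²) is removed, clipping the outline — boundary = 82.46 mm; (rotated 30° about Z; rotation is an isometry so areas/perimeters/island counts are preserved). Overall, the cross-section is a single solid region. Total boundary length (outer) = 82.46 mm.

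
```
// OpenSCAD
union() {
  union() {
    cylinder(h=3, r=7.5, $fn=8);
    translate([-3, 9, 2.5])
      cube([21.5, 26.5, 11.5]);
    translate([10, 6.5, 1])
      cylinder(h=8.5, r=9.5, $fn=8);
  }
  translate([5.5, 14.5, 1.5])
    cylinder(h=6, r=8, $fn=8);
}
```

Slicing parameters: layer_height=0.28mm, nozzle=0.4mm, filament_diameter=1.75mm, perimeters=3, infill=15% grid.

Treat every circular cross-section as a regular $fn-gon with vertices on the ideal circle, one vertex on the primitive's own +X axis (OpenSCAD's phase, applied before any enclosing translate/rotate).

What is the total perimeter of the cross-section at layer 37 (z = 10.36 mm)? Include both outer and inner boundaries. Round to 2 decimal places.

96.00 mm

At z = 10.36 mm: the cylinder is not intersected at this z (z outside [0, 3]); the cube at (-3, 9) is present — its section is the full 21.5×26.5 rectangle (perimeter 96.00 mm); the cylinder at (10, 6.5) does not reach this height (z outside [1, 9.5]); Combining (union): only the 21.5×26.5 cube at (-3, 9) is present, so the union is just that shape — boundary = 96.00 mm; the cylinder at (5.5, 14.5) is not intersected at this z (z outside [1.5, 7.5]); Merging all regions: only the result so far is present, so the union is just that shape — boundary = 96.00 mm. Overall, the cross-section is a single solid region. Total boundary length (outer) = 96.00 mm.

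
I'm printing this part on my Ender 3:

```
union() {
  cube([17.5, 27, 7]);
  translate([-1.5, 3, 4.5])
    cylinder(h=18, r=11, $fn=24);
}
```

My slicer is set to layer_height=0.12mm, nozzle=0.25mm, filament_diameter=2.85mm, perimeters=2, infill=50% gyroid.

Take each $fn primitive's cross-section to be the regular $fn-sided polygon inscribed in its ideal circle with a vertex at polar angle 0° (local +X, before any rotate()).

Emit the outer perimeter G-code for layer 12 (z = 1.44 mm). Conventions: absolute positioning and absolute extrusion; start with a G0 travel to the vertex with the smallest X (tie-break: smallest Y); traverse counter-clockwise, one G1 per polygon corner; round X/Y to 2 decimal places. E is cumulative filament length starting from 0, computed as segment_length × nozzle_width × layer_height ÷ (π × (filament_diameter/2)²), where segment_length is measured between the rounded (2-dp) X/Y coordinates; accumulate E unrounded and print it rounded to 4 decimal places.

At z = 1.44 mm: the cube is present — its section is the full 17.5×27 rectangle; the cylinder at (-1.5, 3) is not intersected at this z (z outside [4.5, 22.5]); Merging all regions: only the 17.5×27 cube is present, so the union is just that shape — 1 connected region. The outline is a single polygon with 4 vertices. Extrusion per mm of travel: 0.25 × 0.12 / (π × 1.425²) = 0.004703. Accumulating E over each segment gives final E = 0.4185.

G0 X0.00 Y0.00 Z1.44
G1 X17.50 Y0.00 E0.0823
G1 X17.50 Y27.00 E0.2093
G1 X0.00 Y27.00 E0.2916
G1 X0.00 Y0.00 E0.4185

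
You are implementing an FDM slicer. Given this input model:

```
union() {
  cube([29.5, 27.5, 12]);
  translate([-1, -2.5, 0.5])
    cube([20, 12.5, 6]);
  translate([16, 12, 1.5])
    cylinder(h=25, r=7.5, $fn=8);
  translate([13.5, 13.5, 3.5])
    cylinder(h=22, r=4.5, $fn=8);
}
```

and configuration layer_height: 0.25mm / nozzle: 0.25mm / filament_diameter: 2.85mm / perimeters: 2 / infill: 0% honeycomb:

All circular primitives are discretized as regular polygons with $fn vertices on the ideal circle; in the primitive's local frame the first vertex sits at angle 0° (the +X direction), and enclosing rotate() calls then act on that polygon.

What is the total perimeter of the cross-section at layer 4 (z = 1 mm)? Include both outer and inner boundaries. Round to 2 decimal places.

At z = 1 mm: the cube is present — its section is the full 29.5×27.5 rectangle (perimeter 114.00 mm); the 20×12.5 cube at (-1, -2.5) contributes its full rectangle (perimeter 65.00 mm); the cylinder at (16, 12) is not intersected at this z (z outside [1.5, 26.5]); the cylinder at (13.5, 13.5) does not reach this height (z outside [3.5, 25.5]); Taking the union: the regions partially overlap (shared area 190.00 mm²), so the edge portions inside another operand are dropped and the merged outline is re-measured after clipping — boundary = 121.00 mm. Overall, the cross-section is a single solid region. Total boundary length (outer) = 121.00 mm.

121.00 mm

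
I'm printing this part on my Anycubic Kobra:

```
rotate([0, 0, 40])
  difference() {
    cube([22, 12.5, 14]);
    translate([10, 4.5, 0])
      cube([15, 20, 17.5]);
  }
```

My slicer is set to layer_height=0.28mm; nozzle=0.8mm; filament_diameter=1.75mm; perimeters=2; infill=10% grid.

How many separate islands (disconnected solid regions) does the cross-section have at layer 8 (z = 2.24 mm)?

1

At z = 2.24 mm: the 22×12.5 cube contributes its full rectangle; the cube at (10, 4.5) is present — its section is the full 15×20 rectangle; After the difference (first − rest): starting from the 22×12.5 cube, the 15×20 cube at (10, 4.5) partially overlaps it — only the 96.00 mm² overlap (of its 300.00 mm²) is removed, clipping the outline — 1 connected region; (whole slice rotated 40° about Z — lengths, areas and connectivity unchanged). Overall, the cross-section is a single solid region. Island count = 1.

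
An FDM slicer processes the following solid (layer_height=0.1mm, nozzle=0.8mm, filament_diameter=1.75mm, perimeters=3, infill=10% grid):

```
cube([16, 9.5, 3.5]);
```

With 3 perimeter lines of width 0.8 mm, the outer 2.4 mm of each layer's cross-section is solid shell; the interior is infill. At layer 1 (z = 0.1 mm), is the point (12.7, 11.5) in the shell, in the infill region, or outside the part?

outside

At z = 0.1 mm: the cube (footprint 16×9.5) is included at this height. Overall, the cross-section is a single solid region. The nearest boundary edge runs (16.00, 9.50)→(0.00, 9.50); distance from the point to it = 2.00 mm. The point is not inside any of the regions above, so it lies outside the cross-section (2.00 mm from the nearest boundary).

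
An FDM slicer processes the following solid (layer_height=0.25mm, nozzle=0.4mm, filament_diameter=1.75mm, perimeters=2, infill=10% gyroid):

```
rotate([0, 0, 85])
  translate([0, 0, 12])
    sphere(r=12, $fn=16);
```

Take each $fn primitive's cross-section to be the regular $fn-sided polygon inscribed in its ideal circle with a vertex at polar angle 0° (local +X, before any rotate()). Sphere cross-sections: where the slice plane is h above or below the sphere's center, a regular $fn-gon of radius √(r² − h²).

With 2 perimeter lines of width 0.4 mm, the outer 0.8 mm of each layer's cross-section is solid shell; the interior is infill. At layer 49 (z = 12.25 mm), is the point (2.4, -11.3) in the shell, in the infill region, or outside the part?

shell

At z = 12.25 mm: the r=12 sphere slices to a regular 16-gon of circumradius 11.997 (√(r²−h²) with h=0.25 from center); (rotated 85° about Z; rotation is an isometry so areas/perimeters/island counts are preserved). Overall, the cross-section is a single solid region. Undo the 85° rotation: the query point maps to (-11.048, -3.376) in the un-rotated model frame. The nearest boundary edge runs (-12.00, 0.00)→(-11.08, -4.59); distance from the point to it = 0.27 mm. The point is inside the cross-section, 0.27 mm from the nearest boundary — within the 0.8 mm shell band (2 × 0.4).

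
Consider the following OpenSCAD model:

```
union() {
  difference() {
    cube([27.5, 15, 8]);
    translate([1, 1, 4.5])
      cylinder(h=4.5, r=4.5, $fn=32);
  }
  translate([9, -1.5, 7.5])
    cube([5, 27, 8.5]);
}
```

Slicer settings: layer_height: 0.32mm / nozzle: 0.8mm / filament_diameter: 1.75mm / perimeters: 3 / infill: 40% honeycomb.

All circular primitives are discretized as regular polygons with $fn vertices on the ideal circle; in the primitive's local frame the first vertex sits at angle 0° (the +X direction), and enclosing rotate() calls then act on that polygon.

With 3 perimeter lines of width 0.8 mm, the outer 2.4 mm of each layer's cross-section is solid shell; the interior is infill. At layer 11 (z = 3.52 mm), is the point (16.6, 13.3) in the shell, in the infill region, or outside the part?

At z = 3.52 mm: the cube (footprint 27.5×15) is included at this height; the cylinder at (1, 1) is absent (z outside [4.5, 9]); After the difference (first − rest): none of the subtracted shapes is present at this height, so the 27.5×15 cube is unchanged — 1 connected region; the cube at (9, -1.5) does not reach this height (z outside [7.5, 16]); Taking the union: only that combined region is present, so the union is just that shape — 1 connected region. Overall, the cross-section is a single solid region. The nearest boundary edge runs (27.50, 15.00)→(0.00, 15.00); distance from the point to it = 1.70 mm. The point is inside the cross-section, 1.70 mm from the nearest boundary — within the 2.4 mm shell band (3 × 0.8).

shell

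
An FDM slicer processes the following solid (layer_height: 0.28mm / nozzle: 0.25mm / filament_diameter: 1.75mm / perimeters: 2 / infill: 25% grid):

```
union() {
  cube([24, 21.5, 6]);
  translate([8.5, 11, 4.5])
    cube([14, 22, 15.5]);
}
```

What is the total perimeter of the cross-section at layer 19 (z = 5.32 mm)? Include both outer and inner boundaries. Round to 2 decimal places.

At z = 5.32 mm: the 24×21.5 cube contributes its full rectangle (perimeter 91.00 mm); the cube at (8.5, 11) (footprint 14×22) is included at this height (perimeter 72.00 mm); Combining (union): the regions partially overlap (shared area 147.00 mm²), so the edge portions inside another operand are dropped and the merged outline is re-measured after clipping — boundary = 114.00 mm. Overall, the cross-section is a single solid region. Total boundary length (outer) = 114.00 mm.

114.00 mm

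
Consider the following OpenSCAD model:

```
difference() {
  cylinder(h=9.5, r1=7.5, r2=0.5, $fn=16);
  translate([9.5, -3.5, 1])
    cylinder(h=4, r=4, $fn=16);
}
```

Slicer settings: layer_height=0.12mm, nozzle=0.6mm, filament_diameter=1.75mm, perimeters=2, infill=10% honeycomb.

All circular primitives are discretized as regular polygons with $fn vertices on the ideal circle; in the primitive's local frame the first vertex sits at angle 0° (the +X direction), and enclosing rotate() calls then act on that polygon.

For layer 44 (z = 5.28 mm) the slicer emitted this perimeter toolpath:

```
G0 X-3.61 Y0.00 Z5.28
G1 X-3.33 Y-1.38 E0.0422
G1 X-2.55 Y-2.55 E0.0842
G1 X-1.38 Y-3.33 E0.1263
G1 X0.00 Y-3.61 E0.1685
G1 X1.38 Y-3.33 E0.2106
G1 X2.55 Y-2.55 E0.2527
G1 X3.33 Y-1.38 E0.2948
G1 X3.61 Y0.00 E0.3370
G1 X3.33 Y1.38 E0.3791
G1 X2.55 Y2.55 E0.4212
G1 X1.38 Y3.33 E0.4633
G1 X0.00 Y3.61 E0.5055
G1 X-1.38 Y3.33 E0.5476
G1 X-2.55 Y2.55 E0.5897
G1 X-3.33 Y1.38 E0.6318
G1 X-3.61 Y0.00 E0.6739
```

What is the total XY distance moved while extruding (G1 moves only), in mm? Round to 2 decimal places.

22.51 mm

Sum the Euclidean lengths of each G1 segment: total = 22.51 mm.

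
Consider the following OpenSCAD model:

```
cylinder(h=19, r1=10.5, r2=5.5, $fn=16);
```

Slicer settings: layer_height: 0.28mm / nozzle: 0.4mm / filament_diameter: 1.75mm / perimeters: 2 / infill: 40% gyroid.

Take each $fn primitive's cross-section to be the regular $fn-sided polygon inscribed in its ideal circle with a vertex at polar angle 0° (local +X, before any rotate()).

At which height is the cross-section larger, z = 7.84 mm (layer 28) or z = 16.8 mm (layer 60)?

Layer 28 (z = 7.84): the cone (r1=10.5→r2=5.5) has section circumradius 8.437 here — a regular 16-gon (area = (16/2)·8.437²·sin(360°/16) = 217.92 mm²). So its area = 217.92 mm². Layer 60 (z = 16.8): the cone (r1=10.5→r2=5.5) has section circumradius 6.079 here — a regular 16-gon (area = (16/2)·6.079²·sin(360°/16) = 113.13 mm²). So its area = 113.13 mm². Layer 28 is larger (217.92 vs 113.13 mm²).

layer 28 (z = 7.84 mm)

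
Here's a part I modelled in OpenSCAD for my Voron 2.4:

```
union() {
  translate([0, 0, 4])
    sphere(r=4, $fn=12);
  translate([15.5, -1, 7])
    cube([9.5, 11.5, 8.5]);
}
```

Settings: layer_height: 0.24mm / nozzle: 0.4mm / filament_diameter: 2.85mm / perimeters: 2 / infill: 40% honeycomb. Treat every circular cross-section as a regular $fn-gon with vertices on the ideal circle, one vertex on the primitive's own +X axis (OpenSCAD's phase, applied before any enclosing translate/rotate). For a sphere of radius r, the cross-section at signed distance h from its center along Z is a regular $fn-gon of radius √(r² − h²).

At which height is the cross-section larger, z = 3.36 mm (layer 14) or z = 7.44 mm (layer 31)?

layer 31 (z = 7.44 mm)

Layer 14 (z = 3.36): the sphere: section is a regular 12-gon, circumradius = √(r²−h²) = √(4²−0.64²) = 3.948 (area = (12/2)·3.948²·sin(360°/12) = 46.77 mm²); the cube at (15.5, -1) is not intersected at this z (z outside [7, 15.5]); Merging all regions: only the r=4 sphere is present, so the union is just that shape — area = 46.77 mm². So its area = 46.77 mm². Layer 31 (z = 7.44): the r=4 sphere slices to a regular 12-gon of circumradius 2.041 (√(r²−h²) with h=3.44 from center) (area = (12/2)·2.041²·sin(360°/12) = 12.50 mm²); the cube at (15.5, -1) is present — its section is the full 9.5×11.5 rectangle (area 109.25 mm²); Combining (union): the 2 present regions are separate (no shared area or edge), so areas and boundary lengths simply add and each stays a separate island — area = 121.75 mm². So its area = 121.75 mm². Layer 31 is larger (121.75 vs 46.77 mm²).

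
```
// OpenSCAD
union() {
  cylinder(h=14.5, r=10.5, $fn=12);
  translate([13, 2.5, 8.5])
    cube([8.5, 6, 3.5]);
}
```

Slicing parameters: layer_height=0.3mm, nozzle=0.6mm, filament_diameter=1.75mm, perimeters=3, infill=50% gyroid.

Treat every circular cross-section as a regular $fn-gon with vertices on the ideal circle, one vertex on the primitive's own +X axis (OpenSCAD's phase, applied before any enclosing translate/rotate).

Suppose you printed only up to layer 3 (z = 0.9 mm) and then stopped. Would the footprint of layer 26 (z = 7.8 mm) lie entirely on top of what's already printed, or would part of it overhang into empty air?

Compare the two slices. At z = 0.9: the cylinder: section is a regular 12-gon, circumradius r=10.5 (area = (12/2)·10.500²·sin(360°/12) = 330.75 mm²); the cube at (13, 2.5) is not intersected at this z (z outside [8.5, 12]); Taking the union: only the r=10.5 cylinder is present, so the union is just that shape — area = 330.75 mm². At z = 7.8: the r=10.5 cylinder gives a regular 12-gon of circumradius 10.5 (constant along its height) (area = (12/2)·10.500²·sin(360°/12) = 330.75 mm²); the cube at (13, 2.5) does not reach this height (z outside [8.5, 12]); Taking the union: only the r=10.5 cylinder is present, so the union is just that shape — area = 330.75 mm². Checking containment: the cross-section at z = 7.8 is a subset of the cross-section at z = 0.9.

entirely on top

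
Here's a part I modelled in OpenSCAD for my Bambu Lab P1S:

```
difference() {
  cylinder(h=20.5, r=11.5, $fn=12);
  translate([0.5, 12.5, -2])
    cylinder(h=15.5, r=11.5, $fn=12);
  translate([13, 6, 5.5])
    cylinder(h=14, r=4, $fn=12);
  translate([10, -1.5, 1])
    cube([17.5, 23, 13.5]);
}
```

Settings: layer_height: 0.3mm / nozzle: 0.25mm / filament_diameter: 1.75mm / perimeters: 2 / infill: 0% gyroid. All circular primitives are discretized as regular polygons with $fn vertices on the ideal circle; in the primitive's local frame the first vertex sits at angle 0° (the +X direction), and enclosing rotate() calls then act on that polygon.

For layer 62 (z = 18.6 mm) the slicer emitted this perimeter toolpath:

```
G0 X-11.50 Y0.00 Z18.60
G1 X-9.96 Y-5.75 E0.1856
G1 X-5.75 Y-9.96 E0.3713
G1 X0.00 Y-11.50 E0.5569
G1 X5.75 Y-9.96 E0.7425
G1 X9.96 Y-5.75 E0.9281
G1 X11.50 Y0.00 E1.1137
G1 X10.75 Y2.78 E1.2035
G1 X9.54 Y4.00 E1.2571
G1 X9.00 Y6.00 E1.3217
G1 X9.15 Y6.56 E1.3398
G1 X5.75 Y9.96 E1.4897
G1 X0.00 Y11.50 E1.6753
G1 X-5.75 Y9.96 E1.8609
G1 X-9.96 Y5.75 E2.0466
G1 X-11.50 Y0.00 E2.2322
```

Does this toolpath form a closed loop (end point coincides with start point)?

yes

Start point (G0): (-11.50, 0.00). End point (last G1): the path returns to the start — closed.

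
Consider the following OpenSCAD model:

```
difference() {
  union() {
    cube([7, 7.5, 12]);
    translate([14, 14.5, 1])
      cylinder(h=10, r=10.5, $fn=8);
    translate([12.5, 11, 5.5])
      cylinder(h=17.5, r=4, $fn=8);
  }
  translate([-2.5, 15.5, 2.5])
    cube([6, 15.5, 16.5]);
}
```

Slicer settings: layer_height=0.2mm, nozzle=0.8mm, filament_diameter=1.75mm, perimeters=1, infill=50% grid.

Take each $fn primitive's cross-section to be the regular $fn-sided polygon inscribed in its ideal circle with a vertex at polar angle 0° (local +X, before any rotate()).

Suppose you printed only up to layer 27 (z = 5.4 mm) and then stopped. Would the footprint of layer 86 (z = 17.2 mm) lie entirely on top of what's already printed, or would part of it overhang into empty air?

entirely on top

Compare the two slices. At z = 5.4: the cube (footprint 7×7.5) is included at this height (area 52.50 mm²); the r=10.5 cylinder at (14, 14.5) contributes a regular 8-gon of circumradius 10.5 (area = (8/2)·10.500²·sin(360°/8) = 311.83 mm²); the cylinder at (12.5, 11) does not reach this height (z outside [5.5, 23]); Combining (union): the regions partially overlap — summed areas 364.33 mm² minus the doubly-counted overlap 0.25 mm² gives 364.08 mm² — area = 364.08 mm²; the cube at (-2.5, 15.5) (footprint 6×15.5) is included at this height (area 93.00 mm²); Taking the first minus the rest: starting from the result so far (364.08 mm²), the 6×15.5 cube at (-2.5, 15.5) misses the remaining region (no effect) — area = 364.08 mm². At z = 17.2: the cube is not intersected at this z (z outside [0, 12]); the cylinder at (14, 14.5) is not intersected at this z (z outside [1, 11]); the cylinder at (12.5, 11): section is a regular 8-gon, circumradius r=4 (area = (8/2)·4.000²·sin(360°/8) = 45.25 mm²); Combining (union): only the r=4 cylinder at (12.5, 11) is present, so the union is just that shape — area = 45.25 mm²; the cube at (-2.5, 15.5) (footprint 6×15.5) is included at this height (area 93.00 mm²); Subtracting the remaining from the first: starting from that combined region (45.25 mm²), the 6×15.5 cube at (-2.5, 15.5) misses the remaining region (no effect) — area = 45.25 mm². Checking containment: the cross-section at z = 17.2 is a subset of the cross-section at z = 5.4.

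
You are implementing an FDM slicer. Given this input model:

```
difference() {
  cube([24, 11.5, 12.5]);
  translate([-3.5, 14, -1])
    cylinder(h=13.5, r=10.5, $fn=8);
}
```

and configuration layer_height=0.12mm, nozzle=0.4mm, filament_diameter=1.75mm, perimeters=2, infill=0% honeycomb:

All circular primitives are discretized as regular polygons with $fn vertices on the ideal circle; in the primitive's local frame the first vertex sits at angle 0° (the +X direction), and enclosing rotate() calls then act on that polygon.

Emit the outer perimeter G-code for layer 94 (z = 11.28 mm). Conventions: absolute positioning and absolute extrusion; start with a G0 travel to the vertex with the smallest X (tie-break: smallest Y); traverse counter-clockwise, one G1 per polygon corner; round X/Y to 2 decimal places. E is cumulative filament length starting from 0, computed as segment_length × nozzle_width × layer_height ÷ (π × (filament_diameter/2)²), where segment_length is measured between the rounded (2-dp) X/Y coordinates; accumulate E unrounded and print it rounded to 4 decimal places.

At z = 11.28 mm: the 24×11.5 cube contributes its full rectangle; the r=10.5 cylinder at (-3.5, 14) contributes a regular 8-gon of circumradius 10.5; Subtracting the remaining from the first: starting from the 24×11.5 cube, the r=10.5 cylinder at (-3.5, 14) partially overlaps it — only the 27.54 mm² overlap (of its 311.83 mm²) is removed, clipping the outline — 1 connected region. The outline is a single polygon with 6 vertices. Extrusion per mm of travel: 0.4 × 0.12 / (π × 0.875²) = 0.019956. Accumulating E over each segment gives final E = 1.3582.

G0 X0.00 Y0.00 Z11.28
G1 X24.00 Y0.00 E0.4789
G1 X24.00 Y11.50 E0.7084
G1 X5.96 Y11.50 E1.0684
G1 X3.92 Y6.58 E1.1747
G1 X0.00 Y4.95 E1.2595
G1 X0.00 Y0.00 E1.3582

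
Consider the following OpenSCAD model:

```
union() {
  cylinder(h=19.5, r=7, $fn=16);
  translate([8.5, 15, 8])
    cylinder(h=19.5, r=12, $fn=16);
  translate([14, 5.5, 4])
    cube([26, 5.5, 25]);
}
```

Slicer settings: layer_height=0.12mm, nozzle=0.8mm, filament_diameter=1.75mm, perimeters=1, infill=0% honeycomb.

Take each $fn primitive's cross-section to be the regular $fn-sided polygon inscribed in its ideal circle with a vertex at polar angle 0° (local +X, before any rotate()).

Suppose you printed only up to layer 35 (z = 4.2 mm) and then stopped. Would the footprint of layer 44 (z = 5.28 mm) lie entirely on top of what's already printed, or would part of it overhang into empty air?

entirely on top

Compare the two slices. At z = 4.2: the r=7 cylinder gives a regular 16-gon of circumradius 7 (constant along its height) (area = (16/2)·7.000²·sin(360°/16) = 150.01 mm²); the cylinder at (8.5, 15) is not intersected at this z (z outside [8, 27.5]); the 26×5.5 cube at (14, 5.5) contributes its full rectangle (area 143.00 mm²); Combining (union): the 2 present regions are separate (no shared area or edge), so areas and boundary lengths simply add and each stays a separate island — area = 293.01 mm². At z = 5.28: the cylinder: section is a regular 16-gon, circumradius r=7 (area = (16/2)·7.000²·sin(360°/16) = 150.01 mm²); the cylinder at (8.5, 15) is not intersected at this z (z outside [8, 27.5]); the 26×5.5 cube at (14, 5.5) contributes its full rectangle (area 143.00 mm²); Combining (union): the 2 present regions are separate (no shared area or edge), so areas and boundary lengths simply add and each stays a separate island — area = 293.01 mm². Checking containment: the cross-section at z = 5.28 is a subset of the cross-section at z = 4.2.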